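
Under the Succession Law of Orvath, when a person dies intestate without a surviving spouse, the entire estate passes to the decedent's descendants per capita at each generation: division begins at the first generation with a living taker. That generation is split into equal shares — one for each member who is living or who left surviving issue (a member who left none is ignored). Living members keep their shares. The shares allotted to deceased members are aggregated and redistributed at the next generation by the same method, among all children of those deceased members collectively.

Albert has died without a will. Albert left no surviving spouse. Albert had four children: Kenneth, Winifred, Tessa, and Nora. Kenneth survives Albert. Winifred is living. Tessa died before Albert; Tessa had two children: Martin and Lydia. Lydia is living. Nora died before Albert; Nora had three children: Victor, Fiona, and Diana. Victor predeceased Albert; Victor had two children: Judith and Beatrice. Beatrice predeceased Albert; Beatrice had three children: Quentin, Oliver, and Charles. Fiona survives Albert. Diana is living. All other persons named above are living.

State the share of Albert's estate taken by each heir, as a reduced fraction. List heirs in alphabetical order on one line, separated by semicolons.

There is no surviving spouse, so the entire estate passes to Albert's descendants per capita at each generation.
At generation 1 (Kenneth, Winifred, Tessa, Nora) there are 4 shares of (1)/4 = 1/4 each.
Living: Kenneth and Winifred — each takes 1/4.
Deceased: Tessa and Nora. Their combined 1/2 is pooled and carried to generation 2.
At generation 2 (Martin, Lydia, Victor, Fiona, Diana) there are 5 shares of (1/2)/5 = 1/10 each.
Living: Martin, Lydia, Fiona, and Diana — each takes 1/10.
Deceased: Victor. That 1/10 share is carried to generation 3.
At generation 3 (Judith, Beatrice) there are 2 shares of (1/10)/2 = 1/20 each.
Living: Judith — each takes 1/20.
Deceased: Beatrice. That 1/20 share is carried to generation 4.
At generation 4 (Quentin, Oliver, Charles) there are 3 shares of (1/20)/3 = 1/60 each.
Living: Quentin, Oliver, and Charles — each takes 1/60.

Charles 1/60; Diana 1/10; Fiona 1/10; Judith 1/20; Kenneth 1/4; Lydia 1/10; Martin 1/10; Oliver 1/60; Quentin 1/60; Winifred 1/4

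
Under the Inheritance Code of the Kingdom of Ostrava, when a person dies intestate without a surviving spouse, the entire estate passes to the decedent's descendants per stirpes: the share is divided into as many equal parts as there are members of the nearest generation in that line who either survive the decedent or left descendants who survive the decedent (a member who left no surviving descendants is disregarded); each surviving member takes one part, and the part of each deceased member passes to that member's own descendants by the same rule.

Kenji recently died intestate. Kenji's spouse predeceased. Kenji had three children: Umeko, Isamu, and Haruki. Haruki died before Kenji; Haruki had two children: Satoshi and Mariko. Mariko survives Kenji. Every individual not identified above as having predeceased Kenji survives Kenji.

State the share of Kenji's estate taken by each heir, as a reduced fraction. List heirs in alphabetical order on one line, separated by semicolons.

Isamu 1/3; Mariko 1/6; Satoshi 1/6; Umeko 1/3

There is no surviving spouse, so the entire estate passes to Kenji's descendants per stirpes.
The estate is divided into 3 equal shares of 1/3 among Umeko, Isamu, Haruki.
Umeko is living and takes 1/3.
Isamu is living and takes 1/3.
Haruki predeceased; the 1/3 allotted to Haruki's branch passes to Haruki's issue by representation.
The 1/3 is divided into 2 equal shares of 1/6 among Satoshi, Mariko.
Satoshi is living and takes 1/6.
Mariko is living and takes 1/6.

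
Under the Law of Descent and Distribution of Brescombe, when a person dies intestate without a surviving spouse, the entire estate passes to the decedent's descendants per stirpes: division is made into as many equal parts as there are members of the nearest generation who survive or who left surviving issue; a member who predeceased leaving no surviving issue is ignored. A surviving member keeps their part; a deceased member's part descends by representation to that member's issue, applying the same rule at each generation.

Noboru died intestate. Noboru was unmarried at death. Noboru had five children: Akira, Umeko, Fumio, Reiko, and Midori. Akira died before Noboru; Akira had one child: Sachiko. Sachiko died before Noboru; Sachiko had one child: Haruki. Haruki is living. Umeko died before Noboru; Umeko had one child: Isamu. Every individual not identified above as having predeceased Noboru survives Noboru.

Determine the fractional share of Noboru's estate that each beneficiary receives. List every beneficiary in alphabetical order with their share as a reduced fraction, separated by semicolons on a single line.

Fumio 1/5; Haruki 1/5; Isamu 1/5; Midori 1/5; Reiko 1/5

There is no surviving spouse, so the entire estate passes to Noboru's descendants per stirpes.
The estate is divided into 5 equal shares of 1/5 among Akira, Umeko, Fumio, Reiko, Midori.
Akira predeceased; the 1/5 allotted to Akira's branch passes to Akira's issue by representation.
Sachiko's line is the sole branch at this level, so the full 1/5 passes to Sachiko's issue by representation.
Haruki is the sole taker at this level and receives the full 1/5.
Umeko predeceased; the 1/5 allotted to Umeko's branch passes to Umeko's issue by representation.
Isamu is the sole taker at this level and receives the full 1/5.
Fumio is living and takes 1/5.
Reiko is living and takes 1/5.
Midori is living and takes 1/5.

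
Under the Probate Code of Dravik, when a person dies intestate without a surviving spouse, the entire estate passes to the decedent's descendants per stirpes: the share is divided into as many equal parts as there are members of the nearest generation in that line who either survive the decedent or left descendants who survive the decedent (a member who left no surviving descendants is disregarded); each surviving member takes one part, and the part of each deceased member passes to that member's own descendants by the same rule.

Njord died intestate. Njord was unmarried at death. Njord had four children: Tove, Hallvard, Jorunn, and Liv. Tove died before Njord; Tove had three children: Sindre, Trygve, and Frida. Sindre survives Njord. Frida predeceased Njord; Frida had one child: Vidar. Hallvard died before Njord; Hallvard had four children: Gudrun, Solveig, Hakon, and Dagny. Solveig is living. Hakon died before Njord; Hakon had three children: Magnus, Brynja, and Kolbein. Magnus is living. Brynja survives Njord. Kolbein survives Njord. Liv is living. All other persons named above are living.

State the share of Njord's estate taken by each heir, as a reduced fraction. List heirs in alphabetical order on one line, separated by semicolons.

There is no surviving spouse, so the entire estate passes to Njord's descendants per stirpes.
The estate is divided into 4 equal shares of 1/4 among Tove, Hallvard, Jorunn, Liv.
Tove predeceased; the 1/4 allotted to Tove's branch passes to Tove's issue by representation.
The 1/4 is divided into 3 equal shares of 1/12 among Sindre, Trygve, Frida.
Sindre is living and takes 1/12.
Trygve is living and takes 1/12.
Frida predeceased; the 1/12 allotted to Frida's branch passes to Frida's issue by representation.
Vidar is the sole taker at this level and receives the full 1/12.
Hallvard predeceased; the 1/4 allotted to Hallvard's branch passes to Hallvard's issue by representation.
The 1/4 is divided into 4 equal shares of 1/16 among Gudrun, Solveig, Hakon, Dagny.
Gudrun is living and takes 1/16.
Solveig is living and takes 1/16.
Hakon predeceased; the 1/16 allotted to Hakon's branch passes to Hakon's issue by representation.
The 1/16 is divided into 3 equal shares of 1/48 among Magnus, Brynja, Kolbein.
Magnus is living and takes 1/48.
Brynja is living and takes 1/48.
Kolbein is living and takes 1/48.
Dagny is living and takes 1/16.
Jorunn is living and takes 1/4.
Liv is living and takes 1/4.

Brynja 1/48; Dagny 1/16; Gudrun 1/16; Jorunn 1/4; Kolbein 1/48; Liv 1/4; Magnus 1/48; Sindre 1/12; Solveig 1/16; Trygve 1/12; Vidar 1/12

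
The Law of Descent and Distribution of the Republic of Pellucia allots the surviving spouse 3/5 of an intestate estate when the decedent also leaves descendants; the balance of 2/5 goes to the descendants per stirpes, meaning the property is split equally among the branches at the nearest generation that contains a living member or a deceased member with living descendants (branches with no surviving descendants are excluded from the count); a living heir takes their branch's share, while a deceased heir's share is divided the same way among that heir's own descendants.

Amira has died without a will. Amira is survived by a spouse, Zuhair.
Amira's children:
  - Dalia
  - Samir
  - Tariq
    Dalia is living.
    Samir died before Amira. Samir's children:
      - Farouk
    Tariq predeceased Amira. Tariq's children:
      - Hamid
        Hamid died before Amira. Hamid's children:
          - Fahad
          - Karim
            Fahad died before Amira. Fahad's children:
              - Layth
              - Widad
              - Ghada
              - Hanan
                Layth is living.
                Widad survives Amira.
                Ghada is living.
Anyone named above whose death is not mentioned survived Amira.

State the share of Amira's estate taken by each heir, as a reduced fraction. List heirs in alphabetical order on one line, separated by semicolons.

Dalia 2/15; Farouk 2/15; Ghada 1/60; Hanan 1/60; Karim 1/15; Layth 1/60; Widad 1/60; Zuhair 3/5

Zuhair, as surviving spouse, takes 3/5.
The remaining 2/5 passes to Amira's descendants per stirpes.
The 2/5 is divided into 3 equal shares of 2/15 among Dalia, Samir, Tariq.
Dalia is living and takes 2/15.
Samir predeceased; the 2/15 allotted to Samir's branch passes to Samir's issue by representation.
Farouk is the sole taker at this level and receives the full 2/15.
Tariq predeceased; the 2/15 allotted to Tariq's branch passes to Tariq's issue by representation.
Hamid's line is the sole branch at this level, so the full 2/15 passes to Hamid's issue by representation.
The 2/15 is divided into 2 equal shares of 1/15 among Fahad, Karim.
Fahad predeceased; the 1/15 allotted to Fahad's branch passes to Fahad's issue by representation.
The 1/15 is divided into 4 equal shares of 1/60 among Layth, Widad, Ghada, Hanan.
Layth is living and takes 1/60.
Widad is living and takes 1/60.
Ghada is living and takes 1/60.
Hanan is living and takes 1/60.
Karim is living and takes 1/15.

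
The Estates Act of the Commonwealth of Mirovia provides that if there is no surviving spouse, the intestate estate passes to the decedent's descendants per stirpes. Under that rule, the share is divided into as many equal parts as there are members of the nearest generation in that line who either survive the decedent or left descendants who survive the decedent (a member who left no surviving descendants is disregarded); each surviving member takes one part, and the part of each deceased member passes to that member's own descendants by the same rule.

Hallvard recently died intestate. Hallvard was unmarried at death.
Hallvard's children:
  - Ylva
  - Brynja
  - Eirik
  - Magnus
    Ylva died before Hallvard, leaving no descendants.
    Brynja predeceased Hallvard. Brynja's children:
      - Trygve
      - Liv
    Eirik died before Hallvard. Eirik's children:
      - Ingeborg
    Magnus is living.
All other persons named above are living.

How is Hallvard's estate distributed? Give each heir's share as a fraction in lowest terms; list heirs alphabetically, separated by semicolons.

There is no surviving spouse, so the entire estate passes to Hallvard's descendants per stirpes.
Ylva left no surviving issue, so that branch lapses and is disregarded.
The estate is divided into 3 equal shares of 1/3 among Brynja, Eirik, Magnus.
Brynja predeceased; the 1/3 allotted to Brynja's branch passes to Brynja's issue by representation.
The 1/3 is divided into 2 equal shares of 1/6 among Trygve, Liv.
Trygve is living and takes 1/6.
Liv is living and takes 1/6.
Eirik predeceased; the 1/3 allotted to Eirik's branch passes to Eirik's issue by representation.
Ingeborg is the sole taker at this level and receives the full 1/3.
Magnus is living and takes 1/3.

Ingeborg 1/3; Liv 1/6; Magnus 1/3; Trygve 1/6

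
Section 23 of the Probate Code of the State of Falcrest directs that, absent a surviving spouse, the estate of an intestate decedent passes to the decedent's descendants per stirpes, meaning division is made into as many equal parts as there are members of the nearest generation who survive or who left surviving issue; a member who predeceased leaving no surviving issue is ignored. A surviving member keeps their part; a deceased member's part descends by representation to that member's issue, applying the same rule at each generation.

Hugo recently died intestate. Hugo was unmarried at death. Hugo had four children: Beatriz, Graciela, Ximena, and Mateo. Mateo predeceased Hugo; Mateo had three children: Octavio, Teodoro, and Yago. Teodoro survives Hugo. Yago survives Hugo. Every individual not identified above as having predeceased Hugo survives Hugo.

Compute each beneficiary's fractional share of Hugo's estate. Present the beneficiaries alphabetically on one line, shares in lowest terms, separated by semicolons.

There is no surviving spouse, so the entire estate passes to Hugo's descendants per stirpes.
The estate is divided into 4 equal shares of 1/4 among Beatriz, Graciela, Ximena, Mateo.
Beatriz is living and takes 1/4.
Graciela is living and takes 1/4.
Ximena is living and takes 1/4.
Mateo predeceased; the 1/4 allotted to Mateo's branch passes to Mateo's issue by representation.
The 1/4 is divided into 3 equal shares of 1/12 among Octavio, Teodoro, Yago.
Octavio is living and takes 1/12.
Teodoro is living and takes 1/12.
Yago is living and takes 1/12.

Beatriz 1/4; Graciela 1/4; Octavio 1/12; Teodoro 1/12; Ximena 1/4; Yago 1/12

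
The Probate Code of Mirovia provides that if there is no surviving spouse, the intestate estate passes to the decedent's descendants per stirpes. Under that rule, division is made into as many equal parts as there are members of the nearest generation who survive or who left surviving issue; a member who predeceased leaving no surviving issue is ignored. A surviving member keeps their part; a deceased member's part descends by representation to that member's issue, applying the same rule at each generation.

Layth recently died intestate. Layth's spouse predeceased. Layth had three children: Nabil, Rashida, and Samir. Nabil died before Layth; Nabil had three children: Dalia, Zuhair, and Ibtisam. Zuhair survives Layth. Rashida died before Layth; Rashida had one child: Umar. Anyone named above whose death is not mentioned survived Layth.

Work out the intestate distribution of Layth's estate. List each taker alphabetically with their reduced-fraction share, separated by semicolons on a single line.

There is no surviving spouse, so the entire estate passes to Layth's descendants per stirpes.
The estate is divided into 3 equal shares of 1/3 among Nabil, Rashida, Samir.
Nabil predeceased; the 1/3 allotted to Nabil's branch passes to Nabil's issue by representation.
The 1/3 is divided into 3 equal shares of 1/9 among Dalia, Zuhair, Ibtisam.
Dalia is living and takes 1/9.
Zuhair is living and takes 1/9.
Ibtisam is living and takes 1/9.
Rashida predeceased; the 1/3 allotted to Rashida's branch passes to Rashida's issue by representation.
Umar is the sole taker at this level and receives the full 1/3.
Samir is living and takes 1/3.

Dalia 1/9; Ibtisam 1/9; Samir 1/3; Umar 1/3; Zuhair 1/9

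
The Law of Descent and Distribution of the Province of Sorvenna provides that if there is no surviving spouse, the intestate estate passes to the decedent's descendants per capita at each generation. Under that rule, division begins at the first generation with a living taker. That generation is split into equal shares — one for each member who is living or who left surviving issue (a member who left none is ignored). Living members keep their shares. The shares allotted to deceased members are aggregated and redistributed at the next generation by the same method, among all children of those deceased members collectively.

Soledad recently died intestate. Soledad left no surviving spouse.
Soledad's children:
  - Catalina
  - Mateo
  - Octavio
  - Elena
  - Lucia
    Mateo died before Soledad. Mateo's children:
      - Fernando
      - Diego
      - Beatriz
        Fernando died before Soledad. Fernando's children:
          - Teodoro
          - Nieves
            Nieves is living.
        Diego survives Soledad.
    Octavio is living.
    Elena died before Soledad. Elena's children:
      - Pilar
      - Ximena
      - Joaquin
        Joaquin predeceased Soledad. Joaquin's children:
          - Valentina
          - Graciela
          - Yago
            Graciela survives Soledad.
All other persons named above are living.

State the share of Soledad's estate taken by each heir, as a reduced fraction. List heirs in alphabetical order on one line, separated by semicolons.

Beatriz 1/15; Catalina 1/5; Diego 1/15; Graciela 2/75; Lucia 1/5; Nieves 2/75; Octavio 1/5; Pilar 1/15; Teodoro 2/75; Valentina 2/75; Ximena 1/15; Yago 2/75

There is no surviving spouse, so the entire estate passes to Soledad's descendants per capita at each generation.
At generation 1 (Catalina, Mateo, Octavio, Elena, Lucia) there are 5 shares of (1)/5 = 1/5 each.
Living: Catalina, Octavio, and Lucia — each takes 1/5.
Deceased: Mateo and Elena. Their combined 2/5 is pooled and carried to generation 2.
At generation 2 (Fernando, Diego, Beatriz, Pilar, Ximena, Joaquin) there are 6 shares of (2/5)/6 = 1/15 each.
Living: Diego, Beatriz, Pilar, and Ximena — each takes 1/15.
Deceased: Fernando and Joaquin. Their combined 2/15 is pooled and carried to generation 3.
At generation 3 (Teodoro, Nieves, Valentina, Graciela, Yago) there are 5 shares of (2/15)/5 = 2/75 each.
Living: Teodoro, Nieves, Valentina, Graciela, and Yago — each takes 2/75.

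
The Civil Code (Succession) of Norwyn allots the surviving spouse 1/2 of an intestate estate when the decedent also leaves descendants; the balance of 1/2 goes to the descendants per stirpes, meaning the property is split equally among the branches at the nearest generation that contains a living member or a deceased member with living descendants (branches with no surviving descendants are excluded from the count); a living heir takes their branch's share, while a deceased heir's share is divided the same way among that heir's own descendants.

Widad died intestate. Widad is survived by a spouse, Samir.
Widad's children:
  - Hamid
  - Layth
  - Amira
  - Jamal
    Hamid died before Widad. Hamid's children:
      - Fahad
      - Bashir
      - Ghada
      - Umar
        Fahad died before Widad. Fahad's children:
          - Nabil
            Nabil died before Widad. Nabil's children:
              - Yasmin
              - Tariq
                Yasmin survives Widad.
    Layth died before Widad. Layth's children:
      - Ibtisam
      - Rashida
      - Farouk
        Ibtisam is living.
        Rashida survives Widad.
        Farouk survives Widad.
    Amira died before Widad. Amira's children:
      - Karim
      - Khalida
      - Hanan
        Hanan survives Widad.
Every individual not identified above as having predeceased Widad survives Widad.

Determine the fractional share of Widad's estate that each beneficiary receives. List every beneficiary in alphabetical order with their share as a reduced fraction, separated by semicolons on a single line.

Bashir 1/32; Farouk 1/24; Ghada 1/32; Hanan 1/24; Ibtisam 1/24; Jamal 1/8; Karim 1/24; Khalida 1/24; Rashida 1/24; Samir 1/2; Tariq 1/64; Umar 1/32; Yasmin 1/64

Samir, as surviving spouse, takes 1/2.
The remaining 1/2 passes to Widad's descendants per stirpes.
The 1/2 is divided into 4 equal shares of 1/8 among Hamid, Layth, Amira, Jamal.
Hamid predeceased; the 1/8 allotted to Hamid's branch passes to Hamid's issue by representation.
The 1/8 is divided into 4 equal shares of 1/32 among Fahad, Bashir, Ghada, Umar.
Fahad predeceased; the 1/32 allotted to Fahad's branch passes to Fahad's issue by representation.
Nabil's line is the sole branch at this level, so the full 1/32 passes to Nabil's issue by representation.
The 1/32 is divided into 2 equal shares of 1/64 among Yasmin, Tariq.
Yasmin is living and takes 1/64.
Tariq is living and takes 1/64.
Bashir is living and takes 1/32.
Ghada is living and takes 1/32.
Umar is living and takes 1/32.
Layth predeceased; the 1/8 allotted to Layth's branch passes to Layth's issue by representation.
The 1/8 is divided into 3 equal shares of 1/24 among Ibtisam, Rashida, Farouk.
Ibtisam is living and takes 1/24.
Rashida is living and takes 1/24.
Farouk is living and takes 1/24.
Amira predeceased; the 1/8 allotted to Amira's branch passes to Amira's issue by representation.
The 1/8 is divided into 3 equal shares of 1/24 among Karim, Khalida, Hanan.
Karim is living and takes 1/24.
Khalida is living and takes 1/24.
Hanan is living and takes 1/24.
Jamal is living and takes 1/8.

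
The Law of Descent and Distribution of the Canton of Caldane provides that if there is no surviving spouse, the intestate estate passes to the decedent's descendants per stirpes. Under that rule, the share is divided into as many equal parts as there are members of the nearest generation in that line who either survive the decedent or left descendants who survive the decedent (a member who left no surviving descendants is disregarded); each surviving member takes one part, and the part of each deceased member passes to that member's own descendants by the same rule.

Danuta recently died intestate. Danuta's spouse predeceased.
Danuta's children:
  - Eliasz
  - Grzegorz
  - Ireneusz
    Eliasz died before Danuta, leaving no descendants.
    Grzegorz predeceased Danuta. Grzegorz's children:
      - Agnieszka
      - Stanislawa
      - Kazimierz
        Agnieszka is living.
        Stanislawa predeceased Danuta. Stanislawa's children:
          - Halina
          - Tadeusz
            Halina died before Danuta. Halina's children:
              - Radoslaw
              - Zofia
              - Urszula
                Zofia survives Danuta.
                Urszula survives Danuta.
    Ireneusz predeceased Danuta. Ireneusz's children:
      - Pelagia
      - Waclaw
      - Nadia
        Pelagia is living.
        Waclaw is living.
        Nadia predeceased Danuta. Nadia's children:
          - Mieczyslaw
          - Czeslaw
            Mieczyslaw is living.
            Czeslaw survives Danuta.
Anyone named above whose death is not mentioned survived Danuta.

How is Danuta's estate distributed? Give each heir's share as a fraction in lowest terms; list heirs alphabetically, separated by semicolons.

Agnieszka 1/6; Czeslaw 1/12; Kazimierz 1/6; Mieczyslaw 1/12; Pelagia 1/6; Radoslaw 1/36; Tadeusz 1/12; Urszula 1/36; Waclaw 1/6; Zofia 1/36

There is no surviving spouse, so the entire estate passes to Danuta's descendants per stirpes.
Eliasz left no surviving issue, so that branch lapses and is disregarded.
The estate is divided into 2 equal shares of 1/2 among Grzegorz, Ireneusz.
Grzegorz predeceased; the 1/2 allotted to Grzegorz's branch passes to Grzegorz's issue by representation.
The 1/2 is divided into 3 equal shares of 1/6 among Agnieszka, Stanislawa, Kazimierz.
Agnieszka is living and takes 1/6.
Stanislawa predeceased; the 1/6 allotted to Stanislawa's branch passes to Stanislawa's issue by representation.
The 1/6 is divided into 2 equal shares of 1/12 among Halina, Tadeusz.
Halina predeceased; the 1/12 allotted to Halina's branch passes to Halina's issue by representation.
The 1/12 is divided into 3 equal shares of 1/36 among Radoslaw, Zofia, Urszula.
Radoslaw is living and takes 1/36.
Zofia is living and takes 1/36.
Urszula is living and takes 1/36.
Tadeusz is living and takes 1/12.
Kazimierz is living and takes 1/6.
Ireneusz predeceased; the 1/2 allotted to Ireneusz's branch passes to Ireneusz's issue by representation.
The 1/2 is divided into 3 equal shares of 1/6 among Pelagia, Waclaw, Nadia.
Pelagia is living and takes 1/6.
Waclaw is living and takes 1/6.
Nadia predeceased; the 1/6 allotted to Nadia's branch passes to Nadia's issue by representation.
The 1/6 is divided into 2 equal shares of 1/12 among Mieczyslaw, Czeslaw.
Mieczyslaw is living and takes 1/12.
Czeslaw is living and takes 1/12.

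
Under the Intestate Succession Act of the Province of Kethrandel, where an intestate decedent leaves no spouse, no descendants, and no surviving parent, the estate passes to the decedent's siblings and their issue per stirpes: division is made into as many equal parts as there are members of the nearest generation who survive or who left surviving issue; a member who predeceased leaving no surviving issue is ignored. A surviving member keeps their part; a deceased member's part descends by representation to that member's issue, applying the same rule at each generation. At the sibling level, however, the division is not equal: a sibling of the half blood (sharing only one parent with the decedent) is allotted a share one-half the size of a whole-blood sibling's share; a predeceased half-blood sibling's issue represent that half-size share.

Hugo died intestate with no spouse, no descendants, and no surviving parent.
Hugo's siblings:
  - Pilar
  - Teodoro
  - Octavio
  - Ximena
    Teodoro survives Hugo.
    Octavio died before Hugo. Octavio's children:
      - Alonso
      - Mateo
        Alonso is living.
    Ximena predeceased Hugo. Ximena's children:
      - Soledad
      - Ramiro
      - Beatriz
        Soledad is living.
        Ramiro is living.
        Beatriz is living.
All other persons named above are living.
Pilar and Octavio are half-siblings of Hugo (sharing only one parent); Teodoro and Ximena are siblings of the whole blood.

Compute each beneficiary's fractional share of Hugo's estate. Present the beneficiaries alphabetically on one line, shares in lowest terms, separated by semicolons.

No spouse, descendants, or parent survives, so the estate passes to Hugo's siblings per stirpes.
Half-blood siblings count for one-half the weight of whole-blood siblings at the initial division.
Dividing 1 in proportion to weights (total weight 3): Pilar (weight 1/2) → 1/6; Teodoro (weight 1) → 1/3; Octavio (weight 1/2) → 1/6; Ximena (weight 1) → 1/3.
Pilar is living and takes 1/6.
Teodoro is living and takes 1/3.
Octavio predeceased; the 1/6 allotted to Octavio's branch passes to Octavio's issue by representation.
The 1/6 is divided into 2 equal shares of 1/12 among Alonso, Mateo.
Alonso is living and takes 1/12.
Mateo is living and takes 1/12.
Ximena predeceased; the 1/3 allotted to Ximena's branch passes to Ximena's issue by representation.
The 1/3 is divided into 3 equal shares of 1/9 among Soledad, Ramiro, Beatriz.
Soledad is living and takes 1/9.
Ramiro is living and takes 1/9.
Beatriz is living and takes 1/9.

Alonso 1/12; Beatriz 1/9; Mateo 1/12; Pilar 1/6; Ramiro 1/9; Soledad 1/9; Teodoro 1/3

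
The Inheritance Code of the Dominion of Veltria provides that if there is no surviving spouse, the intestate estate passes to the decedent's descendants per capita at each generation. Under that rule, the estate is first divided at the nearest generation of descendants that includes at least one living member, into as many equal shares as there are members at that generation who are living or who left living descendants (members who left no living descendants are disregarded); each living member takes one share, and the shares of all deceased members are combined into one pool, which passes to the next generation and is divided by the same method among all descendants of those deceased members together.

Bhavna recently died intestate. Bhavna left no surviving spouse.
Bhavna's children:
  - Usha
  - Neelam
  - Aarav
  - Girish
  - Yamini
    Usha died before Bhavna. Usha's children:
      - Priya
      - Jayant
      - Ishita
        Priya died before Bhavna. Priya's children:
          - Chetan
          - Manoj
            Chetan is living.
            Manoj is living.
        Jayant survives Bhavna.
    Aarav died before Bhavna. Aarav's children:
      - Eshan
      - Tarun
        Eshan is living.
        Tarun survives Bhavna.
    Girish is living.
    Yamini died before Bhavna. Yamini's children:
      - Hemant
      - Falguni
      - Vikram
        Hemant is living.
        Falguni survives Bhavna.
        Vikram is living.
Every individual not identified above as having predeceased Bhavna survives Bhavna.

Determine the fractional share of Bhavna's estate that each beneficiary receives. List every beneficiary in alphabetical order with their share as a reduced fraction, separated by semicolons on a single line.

Chetan 3/80; Eshan 3/40; Falguni 3/40; Girish 1/5; Hemant 3/40; Ishita 3/40; Jayant 3/40; Manoj 3/80; Neelam 1/5; Tarun 3/40; Vikram 3/40

There is no surviving spouse, so the entire estate passes to Bhavna's descendants per capita at each generation.
At generation 1 (Usha, Neelam, Aarav, Girish, Yamini) there are 5 shares of (1)/5 = 1/5 each.
Living: Neelam and Girish — each takes 1/5.
Deceased: Usha, Aarav, and Yamini. Their combined 3/5 is pooled and carried to generation 2.
At generation 2 (Priya, Jayant, Ishita, Eshan, Tarun, Hemant, Falguni, Vikram) there are 8 shares of (3/5)/8 = 3/40 each.
Living: Jayant, Ishita, Eshan, Tarun, Hemant, Falguni, and Vikram — each takes 3/40.
Deceased: Priya. That 3/40 share is carried to generation 3.
At generation 3 (Chetan, Manoj) there are 2 shares of (3/40)/2 = 3/80 each.
Living: Chetan and Manoj — each takes 3/80.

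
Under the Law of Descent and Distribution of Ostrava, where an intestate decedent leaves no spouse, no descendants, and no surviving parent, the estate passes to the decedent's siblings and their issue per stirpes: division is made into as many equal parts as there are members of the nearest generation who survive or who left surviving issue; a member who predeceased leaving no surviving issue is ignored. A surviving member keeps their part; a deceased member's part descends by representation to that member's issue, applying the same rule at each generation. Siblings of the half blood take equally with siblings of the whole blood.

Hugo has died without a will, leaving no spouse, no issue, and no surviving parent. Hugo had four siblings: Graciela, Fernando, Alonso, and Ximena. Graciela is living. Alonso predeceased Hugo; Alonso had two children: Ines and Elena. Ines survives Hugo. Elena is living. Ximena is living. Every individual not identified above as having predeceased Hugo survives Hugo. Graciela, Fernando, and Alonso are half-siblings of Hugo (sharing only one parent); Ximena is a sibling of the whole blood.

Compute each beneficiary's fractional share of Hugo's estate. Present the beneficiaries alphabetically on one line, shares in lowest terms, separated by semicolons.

Elena 1/8; Fernando 1/4; Graciela 1/4; Ines 1/8; Ximena 1/4

No spouse, descendants, or parent survives, so the estate passes to Hugo's siblings per stirpes.
Half-blood and whole-blood siblings take equally under the stated rule.
The estate is divided into 4 equal shares of 1/4 among Graciela, Fernando, Alonso, Ximena.
Graciela is living and takes 1/4.
Fernando is living and takes 1/4.
Alonso predeceased; the 1/4 allotted to Alonso's branch passes to Alonso's issue by representation.
The 1/4 is divided into 2 equal shares of 1/8 among Ines, Elena.
Ines is living and takes 1/8.
Elena is living and takes 1/8.
Ximena is living and takes 1/4.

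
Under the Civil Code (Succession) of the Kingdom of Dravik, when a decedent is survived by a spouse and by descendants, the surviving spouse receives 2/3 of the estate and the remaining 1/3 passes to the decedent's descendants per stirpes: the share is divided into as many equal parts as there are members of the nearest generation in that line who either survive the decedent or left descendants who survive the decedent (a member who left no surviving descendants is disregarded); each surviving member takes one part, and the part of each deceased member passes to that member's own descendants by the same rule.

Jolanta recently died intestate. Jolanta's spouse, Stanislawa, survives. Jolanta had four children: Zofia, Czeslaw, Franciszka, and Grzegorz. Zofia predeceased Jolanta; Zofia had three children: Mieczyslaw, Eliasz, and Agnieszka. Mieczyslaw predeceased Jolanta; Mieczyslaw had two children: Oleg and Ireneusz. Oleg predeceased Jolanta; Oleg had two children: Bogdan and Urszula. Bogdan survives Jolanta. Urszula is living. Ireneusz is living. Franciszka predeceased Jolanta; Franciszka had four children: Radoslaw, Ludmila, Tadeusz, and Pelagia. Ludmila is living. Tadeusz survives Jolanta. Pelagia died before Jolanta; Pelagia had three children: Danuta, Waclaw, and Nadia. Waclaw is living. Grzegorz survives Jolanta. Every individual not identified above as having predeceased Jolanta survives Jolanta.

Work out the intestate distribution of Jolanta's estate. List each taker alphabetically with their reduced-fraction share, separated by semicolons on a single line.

Stanislawa, as surviving spouse, takes 2/3.
The remaining 1/3 passes to Jolanta's descendants per stirpes.
The 1/3 is divided into 4 equal shares of 1/12 among Zofia, Czeslaw, Franciszka, Grzegorz.
Zofia predeceased; the 1/12 allotted to Zofia's branch passes to Zofia's issue by representation.
The 1/12 is divided into 3 equal shares of 1/36 among Mieczyslaw, Eliasz, Agnieszka.
Mieczyslaw predeceased; the 1/36 allotted to Mieczyslaw's branch passes to Mieczyslaw's issue by representation.
The 1/36 is divided into 2 equal shares of 1/72 among Oleg, Ireneusz.
Oleg predeceased; the 1/72 allotted to Oleg's branch passes to Oleg's issue by representation.
The 1/72 is divided into 2 equal shares of 1/144 among Bogdan, Urszula.
Bogdan is living and takes 1/144.
Urszula is living and takes 1/144.
Ireneusz is living and takes 1/72.
Eliasz is living and takes 1/36.
Agnieszka is living and takes 1/36.
Czeslaw is living and takes 1/12.
Franciszka predeceased; the 1/12 allotted to Franciszka's branch passes to Franciszka's issue by representation.
The 1/12 is divided into 4 equal shares of 1/48 among Radoslaw, Ludmila, Tadeusz, Pelagia.
Radoslaw is living and takes 1/48.
Ludmila is living and takes 1/48.
Tadeusz is living and takes 1/48.
Pelagia predeceased; the 1/48 allotted to Pelagia's branch passes to Pelagia's issue by representation.
The 1/48 is divided into 3 equal shares of 1/144 among Danuta, Waclaw, Nadia.
Danuta is living and takes 1/144.
Waclaw is living and takes 1/144.
Nadia is living and takes 1/144.
Grzegorz is living and takes 1/12.

Agnieszka 1/36; Bogdan 1/144; Czeslaw 1/12; Danuta 1/144; Eliasz 1/36; Grzegorz 1/12; Ireneusz 1/72; Ludmila 1/48; Nadia 1/144; Radoslaw 1/48; Stanislawa 2/3; Tadeusz 1/48; Urszula 1/144; Waclaw 1/144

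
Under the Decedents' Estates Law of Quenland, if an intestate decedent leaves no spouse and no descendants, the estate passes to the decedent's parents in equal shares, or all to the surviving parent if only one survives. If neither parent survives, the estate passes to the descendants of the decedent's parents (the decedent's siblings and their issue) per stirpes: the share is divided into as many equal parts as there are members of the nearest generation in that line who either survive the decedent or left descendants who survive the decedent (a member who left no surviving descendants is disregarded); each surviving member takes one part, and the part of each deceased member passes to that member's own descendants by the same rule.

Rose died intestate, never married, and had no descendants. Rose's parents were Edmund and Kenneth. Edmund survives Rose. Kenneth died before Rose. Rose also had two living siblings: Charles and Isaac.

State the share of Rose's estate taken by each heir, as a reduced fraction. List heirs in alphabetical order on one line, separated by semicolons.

Edmund 1

Only one parent, Edmund, survives, so Edmund takes the entire estate. The siblings take nothing because a surviving parent has priority.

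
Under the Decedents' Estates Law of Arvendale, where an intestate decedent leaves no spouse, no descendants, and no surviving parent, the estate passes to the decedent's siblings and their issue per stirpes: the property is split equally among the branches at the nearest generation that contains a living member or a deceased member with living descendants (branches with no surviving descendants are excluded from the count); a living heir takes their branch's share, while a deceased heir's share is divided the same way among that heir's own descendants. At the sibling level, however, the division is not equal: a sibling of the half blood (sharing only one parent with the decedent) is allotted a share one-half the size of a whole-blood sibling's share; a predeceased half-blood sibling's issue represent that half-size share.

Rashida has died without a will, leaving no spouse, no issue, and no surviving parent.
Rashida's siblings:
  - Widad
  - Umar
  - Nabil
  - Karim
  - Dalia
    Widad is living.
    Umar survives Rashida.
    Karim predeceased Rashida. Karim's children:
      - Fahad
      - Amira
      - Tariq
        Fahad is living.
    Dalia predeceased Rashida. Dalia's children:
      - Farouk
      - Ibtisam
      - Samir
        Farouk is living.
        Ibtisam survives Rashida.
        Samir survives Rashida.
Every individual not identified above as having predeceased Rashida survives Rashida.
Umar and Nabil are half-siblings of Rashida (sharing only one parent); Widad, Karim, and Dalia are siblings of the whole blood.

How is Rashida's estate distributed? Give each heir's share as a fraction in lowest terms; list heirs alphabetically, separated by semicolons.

No spouse, descendants, or parent survives, so the estate passes to Rashida's siblings per stirpes.
Half-blood siblings count for one-half the weight of whole-blood siblings at the initial division.
Dividing 1 in proportion to weights (total weight 4): Widad (weight 1) → 1/4; Umar (weight 1/2) → 1/8; Nabil (weight 1/2) → 1/8; Karim (weight 1) → 1/4; Dalia (weight 1) → 1/4.
Widad is living and takes 1/4.
Umar is living and takes 1/8.
Nabil is living and takes 1/8.
Karim predeceased; the 1/4 allotted to Karim's branch passes to Karim's issue by representation.
The 1/4 is divided into 3 equal shares of 1/12 among Fahad, Amira, Tariq.
Fahad is living and takes 1/12.
Amira is living and takes 1/12.
Tariq is living and takes 1/12.
Dalia predeceased; the 1/4 allotted to Dalia's branch passes to Dalia's issue by representation.
The 1/4 is divided into 3 equal shares of 1/12 among Farouk, Ibtisam, Samir.
Farouk is living and takes 1/12.
Ibtisam is living and takes 1/12.
Samir is living and takes 1/12.

Amira 1/12; Fahad 1/12; Farouk 1/12; Ibtisam 1/12; Nabil 1/8; Samir 1/12; Tariq 1/12; Umar 1/8; Widad 1/4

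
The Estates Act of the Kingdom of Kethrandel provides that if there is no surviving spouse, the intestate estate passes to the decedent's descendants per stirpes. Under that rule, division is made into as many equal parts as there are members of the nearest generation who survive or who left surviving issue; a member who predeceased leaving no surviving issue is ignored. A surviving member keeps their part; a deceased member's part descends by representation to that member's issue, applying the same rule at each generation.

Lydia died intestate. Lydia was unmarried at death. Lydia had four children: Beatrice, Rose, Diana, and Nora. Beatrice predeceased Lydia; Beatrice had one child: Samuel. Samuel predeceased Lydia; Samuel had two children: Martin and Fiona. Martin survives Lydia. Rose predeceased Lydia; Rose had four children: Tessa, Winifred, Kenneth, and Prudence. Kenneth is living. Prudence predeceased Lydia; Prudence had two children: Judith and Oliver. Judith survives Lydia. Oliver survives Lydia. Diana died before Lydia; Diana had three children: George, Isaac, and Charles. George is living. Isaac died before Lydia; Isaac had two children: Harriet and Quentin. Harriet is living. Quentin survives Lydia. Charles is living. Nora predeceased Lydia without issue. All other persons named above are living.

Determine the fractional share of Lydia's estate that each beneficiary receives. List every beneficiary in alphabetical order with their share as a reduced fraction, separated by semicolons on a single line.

Charles 1/9; Fiona 1/6; George 1/9; Harriet 1/18; Judith 1/24; Kenneth 1/12; Martin 1/6; Oliver 1/24; Quentin 1/18; Tessa 1/12; Winifred 1/12

There is no surviving spouse, so the entire estate passes to Lydia's descendants per stirpes.
Nora left no surviving issue, so that branch lapses and is disregarded.
The estate is divided into 3 equal shares of 1/3 among Beatrice, Rose, Diana.
Beatrice predeceased; the 1/3 allotted to Beatrice's branch passes to Beatrice's issue by representation.
Samuel's line is the sole branch at this level, so the full 1/3 passes to Samuel's issue by representation.
The 1/3 is divided into 2 equal shares of 1/6 among Martin, Fiona.
Martin is living and takes 1/6.
Fiona is living and takes 1/6.
Rose predeceased; the 1/3 allotted to Rose's branch passes to Rose's issue by representation.
The 1/3 is divided into 4 equal shares of 1/12 among Tessa, Winifred, Kenneth, Prudence.
Tessa is living and takes 1/12.
Winifred is living and takes 1/12.
Kenneth is living and takes 1/12.
Prudence predeceased; the 1/12 allotted to Prudence's branch passes to Prudence's issue by representation.
The 1/12 is divided into 2 equal shares of 1/24 among Judith, Oliver.
Judith is living and takes 1/24.
Oliver is living and takes 1/24.
Diana predeceased; the 1/3 allotted to Diana's branch passes to Diana's issue by representation.
The 1/3 is divided into 3 equal shares of 1/9 among George, Isaac, Charles.
George is living and takes 1/9.
Isaac predeceased; the 1/9 allotted to Isaac's branch passes to Isaac's issue by representation.
The 1/9 is divided into 2 equal shares of 1/18 among Harriet, Quentin.
Harriet is living and takes 1/18.
Quentin is living and takes 1/18.
Charles is living and takes 1/9.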